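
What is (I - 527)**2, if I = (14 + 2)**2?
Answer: 73441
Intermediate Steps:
I = 256 (I = 16**2 = 256)
(I - 527)**2 = (256 - 527)**2 = (-271)**2 = 73441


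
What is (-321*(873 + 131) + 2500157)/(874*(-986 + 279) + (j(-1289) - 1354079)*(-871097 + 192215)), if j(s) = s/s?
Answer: 2177873/919258562878 ≈ 2.3692e-6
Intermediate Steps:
j(s) = 1
(-321*(873 + 131) + 2500157)/(874*(-986 + 279) + (j(-1289) - 1354079)*(-871097 + 192215)) = (-321*(873 + 131) + 2500157)/(874*(-986 + 279) + (1 - 1354079)*(-871097 + 192215)) = (-321*1004 + 2500157)/(874*(-707) - 1354078*(-678882)) = (-322284 + 2500157)/(-617918 + 919259180796) = 2177873/919258562878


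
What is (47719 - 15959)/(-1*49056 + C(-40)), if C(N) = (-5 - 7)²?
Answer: -1985/3057 ≈ -0.64933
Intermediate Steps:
C(N) = 144 (C(N) = (-12)² = 144)
(47719 - 15959)/(-1*49056 + C(-40)) = (47719 - 15959)/(-1*49056 + 144) = 31760/(-49056 + 144) = 31760/(-48912) = 31760*(-1/48912) = -1985/3057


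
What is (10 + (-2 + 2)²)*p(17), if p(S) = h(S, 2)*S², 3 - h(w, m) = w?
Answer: -40460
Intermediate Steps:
h(w, m) = 3 - w
p(S) = S²*(3 - S) (p(S) = (3 - S)*S² = S²*(3 - S))
(10 + (-2 + 2)²)*p(17) = (10 + (-2 + 2)²)*(17²*(3 - 1*17)) = (10 + 0²)*(289*(3 - 17)) = (10 + 0)*(289*(-14)) = 10*(-4046) = -40460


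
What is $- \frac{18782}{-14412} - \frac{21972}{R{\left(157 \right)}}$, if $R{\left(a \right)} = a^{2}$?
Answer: $\frac{73148527}{177620694} \approx 0.41182$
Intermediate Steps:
$- \frac{18782}{-14412} - \frac{21972}{R{\left(157 \right)}} = - \frac{18782}{-14412} - \frac{21972}{157^{2}} = \left(-18782\right) \left(- \frac{1}{14412}\right) - \frac{21972}{24649} = \frac{9391}{7206} - \frac{21972}{24649} = \frac{73148527}{177620694}$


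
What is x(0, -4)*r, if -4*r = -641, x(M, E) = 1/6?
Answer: 641/24 ≈ 26.708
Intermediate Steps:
x(M, E) = ⅙
r = 641/4 (r = -¼*(-641) = 641/4 ≈ 160.25)
x(0, -4)*r = (⅙)*(641/4) = 641/24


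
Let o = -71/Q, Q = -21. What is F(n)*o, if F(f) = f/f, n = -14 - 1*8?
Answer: 71/21 ≈ 3.3810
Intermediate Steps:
n = -22 (n = -14 - 8 = -22)
o = 71/21 (o = -71/(-21) = -71*(-1/21) = 71/21 ≈ 3.3810)
F(f) = 1
F(n)*o = 1*(71/21) = 71/21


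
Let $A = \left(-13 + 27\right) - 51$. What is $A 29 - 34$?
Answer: $-1107$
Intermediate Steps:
$A = -37$ ($A = 14 - 51 = -37$)
$A 29 - 34 = \left(-37\right) 29 - 34 = -1073 - 34 = -1107$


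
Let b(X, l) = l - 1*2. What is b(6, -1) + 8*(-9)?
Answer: -75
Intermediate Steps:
b(X, l) = -2 + l (b(X, l) = l - 2 = -2 + l)
b(6, -1) + 8*(-9) = (-2 - 1) + 8*(-9) = -3 - 72 = -75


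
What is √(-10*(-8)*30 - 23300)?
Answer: 10*I*√209 ≈ 144.57*I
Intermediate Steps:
√(-10*(-8)*30 - 23300) = √(80*30 - 23300) = √(2400 - 23300) = √(-20900) = 10*I*√209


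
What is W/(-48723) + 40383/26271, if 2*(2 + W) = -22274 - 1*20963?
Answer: 26831461/13544994 ≈ 1.9809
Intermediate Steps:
W = -43241/2 (W = -2 + (-22274 - 1*20963)/2 = -2 + (-22274 - 20963)/2 = -2 + (½)*(-43237) = -2 - 43237/2 = -43241/2 ≈ -21621.)
W/(-48723) + 40383/26271 = -43241/2/(-48723) + 40383/26271 = -43241/2*(-1/48723) + 40383*(1/26271) = 43241/97446 + 641/417 = 26831461/13544994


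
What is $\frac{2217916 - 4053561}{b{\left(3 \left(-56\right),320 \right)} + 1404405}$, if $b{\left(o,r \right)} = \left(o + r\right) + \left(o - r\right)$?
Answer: $- \frac{1835645}{1404069} \approx -1.3074$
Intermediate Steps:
$b{\left(o,r \right)} = 2 o$
$\frac{2217916 - 4053561}{b{\left(3 \left(-56\right),320 \right)} + 1404405} = \frac{2217916 - 4053561}{2 \cdot 3 \left(-56\right) + 1404405} = - \frac{1835645}{2 \left(-168\right) + 1404405} = - \frac{1835645}{-336 + 1404405} = - \frac{1835645}{1404069}$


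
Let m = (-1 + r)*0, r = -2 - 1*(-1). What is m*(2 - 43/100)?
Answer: 0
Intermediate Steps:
r = -1 (r = -2 + 1 = -1)
m = 0 (m = (-1 - 1)*0 = -2*0 = 0)
m*(2 - 43/100) = 0*(2 - 43/100) = 0*(157/100) = 0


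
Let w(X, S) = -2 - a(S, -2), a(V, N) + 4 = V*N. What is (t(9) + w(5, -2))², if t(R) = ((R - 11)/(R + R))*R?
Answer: 9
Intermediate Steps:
a(V, N) = -4 + N*V (a(V, N) = -4 + V*N = -4 + N*V)
w(X, S) = 2 + 2*S (w(X, S) = -2 - (-4 - 2*S) = -2 + (4 + 2*S) = 2 + 2*S)
t(R) = -11/2 + R/2 (t(R) = ((-11 + R)/((2*R)))*R = ((-11 + R)*(1/(2*R)))*R = ((-11 + R)/(2*R))*R = -11/2 + R/2)
(t(9) + w(5, -2))² = ((-11/2 + (½)*9) + (2 + 2*(-2)))² = ((-11/2 + 9/2) + (2 - 4))² = (-1 - 2)² = (-3)² = 9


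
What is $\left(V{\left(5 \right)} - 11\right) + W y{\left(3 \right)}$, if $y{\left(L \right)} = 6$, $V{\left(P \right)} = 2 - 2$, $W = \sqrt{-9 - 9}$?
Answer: $-11 + 18 i \sqrt{2} \approx -11.0 + 25.456 i$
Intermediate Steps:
$W = 3 i \sqrt{2}$ ($W = \sqrt{-18} = 3 i \sqrt{2} \approx 4.2426 i$)
$V{\left(P \right)} = 0$ ($V{\left(P \right)} = 2 - 2 = 0$)
$\left(V{\left(5 \right)} - 11\right) + W y{\left(3 \right)} = \left(0 - 11\right) + 3 i \sqrt{2} \cdot 6 = -11 + 18 i \sqrt{2}$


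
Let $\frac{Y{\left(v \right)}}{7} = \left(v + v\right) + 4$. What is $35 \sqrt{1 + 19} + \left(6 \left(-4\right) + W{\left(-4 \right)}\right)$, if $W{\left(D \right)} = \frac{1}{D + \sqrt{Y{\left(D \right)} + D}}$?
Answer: $- \frac{289}{12} + 70 \sqrt{5} - \frac{i \sqrt{2}}{12} \approx 132.44 - 0.11785 i$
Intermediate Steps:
$Y{\left(v \right)} = 28 + 14 v$ ($Y{\left(v \right)} = 7 \left(\left(v + v\right) + 4\right) = 7 \left(2 v + 4\right) = 7 \left(4 + 2 v\right) = 28 + 14 v$)
$W{\left(D \right)} = \frac{1}{D + \sqrt{28 + 15 D}}$ ($W{\left(D \right)} = \frac{1}{D + \sqrt{\left(28 + 14 D\right) + D}} = \frac{1}{D + \sqrt{28 + 15 D}}$)
$35 \sqrt{1 + 19} + \left(6 \left(-4\right) + W{\left(-4 \right)}\right) = 35 \sqrt{1 + 19} + \left(6 \left(-4\right) + \frac{1}{-4 + \sqrt{28 + 15 \left(-4\right)}}\right) = 35 \sqrt{20} - \left(24 - \frac{1}{-4 + \sqrt{28 - 60}}\right) = 35 \cdot 2 \sqrt{5} - \left(24 - \frac{1}{-4 + \sqrt{-32}}\right) = 70 \sqrt{5} - \left(24 - \frac{1}{-4 + 4 i \sqrt{2}}\right) = -24 + \frac{1}{-4 + 4 i \sqrt{2}} + 70 \sqrt{5}$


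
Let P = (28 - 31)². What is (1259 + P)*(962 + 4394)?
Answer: 6791408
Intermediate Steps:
P = 9 (P = (-3)² = 9)
(1259 + P)*(962 + 4394) = (1259 + 9)*(962 + 4394) = 1268*5356 = 6791408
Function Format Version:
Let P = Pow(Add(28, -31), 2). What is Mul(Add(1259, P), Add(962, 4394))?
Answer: 6791408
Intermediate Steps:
P = 9 (P = Pow(-3, 2) = 9)
Mul(Add(1259, P), Add(962, 4394)) = Mul(Add(1259, 9), Add(962, 4394)) = Mul(1268, 5356) = 6791408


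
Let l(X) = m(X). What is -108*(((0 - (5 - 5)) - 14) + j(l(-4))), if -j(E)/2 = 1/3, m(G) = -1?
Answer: 1584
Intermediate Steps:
l(X) = -1
j(E) = -2/3
-108*(((0 - (5 - 5)) - 14) + j(l(-4))) = -108*(((0 - (5 - 5)) - 14) - 2/3) = -108*(((0 - 1*0) - 14) - 2/3) = -108*(((0 + 0) - 14) - 2/3) = -108*((0 - 14) - 2/3) = -108*(-14 - 2/3) = -108*(-44/3) = 1584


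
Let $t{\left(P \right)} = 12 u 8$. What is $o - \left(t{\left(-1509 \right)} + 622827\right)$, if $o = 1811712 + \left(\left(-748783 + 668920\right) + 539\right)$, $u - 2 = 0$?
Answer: $1109369$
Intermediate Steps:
$u = 2$ ($u = 2 + 0 = 2$)
$o = 1732388$ ($o = 1811712 + \left(-79863 + 539\right) = 1811712 - 79324 = 1732388$)
$t{\left(P \right)} = 192$ ($t{\left(P \right)} = 12 \cdot 2 \cdot 8 = 24 \cdot 8 = 192$)
$o - \left(t{\left(-1509 \right)} + 622827\right) = 1732388 - \left(192 + 622827\right) = 1732388 - 623019 = 1109369$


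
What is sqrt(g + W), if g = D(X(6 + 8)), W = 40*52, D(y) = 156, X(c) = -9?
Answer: 2*sqrt(559) ≈ 47.286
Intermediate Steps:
W = 2080
g = 156
sqrt(g + W) = sqrt(156 + 2080) = sqrt(2236) = 2*sqrt(559)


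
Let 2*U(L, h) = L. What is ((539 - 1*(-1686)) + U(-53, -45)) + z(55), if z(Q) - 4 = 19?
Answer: 4443/2 ≈ 2221.5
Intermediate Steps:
z(Q) = 23 (z(Q) = 4 + 19 = 23)
U(L, h) = L/2
((539 - 1*(-1686)) + U(-53, -45)) + z(55) = ((539 - 1*(-1686)) + (½)*(-53)) + 23 = ((539 + 1686) - 53/2) + 23 = (2225 - 53/2) + 23 = 4397/2 + 23 = 4443/2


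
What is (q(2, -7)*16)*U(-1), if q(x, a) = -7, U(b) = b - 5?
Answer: 672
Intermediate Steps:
U(b) = -5 + b
(q(2, -7)*16)*U(-1) = (-7*16)*(-5 - 1) = -112*(-6) = 672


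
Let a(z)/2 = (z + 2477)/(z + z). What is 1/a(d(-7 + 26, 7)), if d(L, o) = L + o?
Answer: 26/2503 ≈ 0.010388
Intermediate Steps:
a(z) = (2477 + z)/z (a(z) = 2*((z + 2477)/(z + z)) = 2*((2477 + z)/((2*z))) = 2*((2477 + z)*(1/(2*z))) = 2*((2477 + z)/(2*z)) = (2477 + z)/z)
1/a(d(-7 + 26, 7)) = 1/((2477 + ((-7 + 26) + 7))/((-7 + 26) + 7)) = 1/((2477 + (19 + 7))/(19 + 7)) = 1/((2477 + 26)/26) = 1/((1/26)*2503) = 1/(2503/26) = 26/2503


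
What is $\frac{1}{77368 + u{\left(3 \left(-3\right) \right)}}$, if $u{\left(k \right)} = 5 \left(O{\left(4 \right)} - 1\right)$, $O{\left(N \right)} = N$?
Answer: $\frac{1}{77383} \approx 1.2923 \cdot 10^{-5}$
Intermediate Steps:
$u{\left(k \right)} = 15$ ($u{\left(k \right)} = 5 \left(4 - 1\right) = 5 \cdot 3 = 15$)
$\frac{1}{77368 + u{\left(3 \left(-3\right) \right)}} = \frac{1}{77368 + 15} = \frac{1}{77383}$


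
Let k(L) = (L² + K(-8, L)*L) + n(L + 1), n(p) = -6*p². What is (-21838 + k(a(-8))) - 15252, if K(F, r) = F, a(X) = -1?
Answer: -37081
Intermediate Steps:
k(L) = L² - 8*L - 6*(1 + L)² (k(L) = (L² - 8*L) - 6*(L + 1)² = (L² - 8*L) - 6*(1 + L)² = L² - 8*L - 6*(1 + L)²)
(-21838 + k(a(-8))) - 15252 = (-21838 + (-6 - 20*(-1) - 5*(-1)²)) - 15252 = (-21838 + (-6 + 20 - 5*1)) - 15252 = (-21838 + (-6 + 20 - 5)) - 15252 = (-21838 + 9) - 15252 = -21829 - 15252 = -37081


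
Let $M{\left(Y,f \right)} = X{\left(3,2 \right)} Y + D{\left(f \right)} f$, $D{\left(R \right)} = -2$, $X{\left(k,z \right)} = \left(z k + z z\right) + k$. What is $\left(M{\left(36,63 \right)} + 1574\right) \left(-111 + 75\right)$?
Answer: $-68976$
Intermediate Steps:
$X{\left(k,z \right)} = k + z^{2} + k z$ ($X{\left(k,z \right)} = \left(k z + z^{2}\right) + k = \left(z^{2} + k z\right) + k = k + z^{2} + k z$)
$M{\left(Y,f \right)} = - 2 f + 13 Y$ ($M{\left(Y,f \right)} = \left(3 + 2^{2} + 3 \cdot 2\right) Y - 2 f = \left(3 + 4 + 6\right) Y - 2 f = 13 Y - 2 f = - 2 f + 13 Y$)
$\left(M{\left(36,63 \right)} + 1574\right) \left(-111 + 75\right) = \left(\left(\left(-2\right) 63 + 13 \cdot 36\right) + 1574\right) \left(-111 + 75\right) = \left(\left(-126 + 468\right) + 1574\right) \left(-36\right) = \left(342 + 1574\right) \left(-36\right) = 1916 \left(-36\right) = -68976$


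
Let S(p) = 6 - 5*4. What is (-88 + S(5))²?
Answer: 10404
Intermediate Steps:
S(p) = -14 (S(p) = 6 - 20 = -14)
(-88 + S(5))² = (-88 - 14)² = (-102)² = 10404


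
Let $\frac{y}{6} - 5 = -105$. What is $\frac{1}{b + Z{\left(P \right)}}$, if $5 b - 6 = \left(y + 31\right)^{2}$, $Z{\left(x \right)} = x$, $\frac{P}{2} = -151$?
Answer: $\frac{5}{322257} \approx 1.5516 \cdot 10^{-5}$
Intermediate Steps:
$y = -600$ ($y = 30 + 6 \left(-105\right) = 30 - 630 = -600$)
$P = -302$ ($P = 2 \left(-151\right) = -302$)
$b = \frac{323767}{5}$ ($b = \frac{6}{5} + \frac{\left(-600 + 31\right)^{2}}{5} = \frac{6}{5} + \frac{\left(-569\right)^{2}}{5} = \frac{6}{5} + \frac{1}{5} \cdot 323761 = \frac{6}{5} + \frac{323761}{5} = \frac{323767}{5} \approx 64753.0$)
$\frac{1}{b + Z{\left(P \right)}} = \frac{1}{\frac{323767}{5} - 302} = \frac{1}{\frac{322257}{5}} = \frac{5}{322257}$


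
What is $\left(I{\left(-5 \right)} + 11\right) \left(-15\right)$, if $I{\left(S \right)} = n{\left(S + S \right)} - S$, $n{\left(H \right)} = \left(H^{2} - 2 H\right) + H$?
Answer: $-1890$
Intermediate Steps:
$n{\left(H \right)} = H^{2} - H$
$I{\left(S \right)} = - S + 2 S \left(-1 + 2 S\right)$ ($I{\left(S \right)} = \left(S + S\right) \left(-1 + \left(S + S\right)\right) - S = 2 S \left(-1 + 2 S\right) - S = - S + 2 S \left(-1 + 2 S\right)$)
$\left(I{\left(-5 \right)} + 11\right) \left(-15\right) = \left(- 5 \left(-3 + 4 \left(-5\right)\right) + 11\right) \left(-15\right) = \left(- 5 \left(-3 - 20\right) + 11\right) \left(-15\right) = \left(\left(-5\right) \left(-23\right) + 11\right) \left(-15\right) = \left(115 + 11\right) \left(-15\right) = 126 \left(-15\right) = -1890$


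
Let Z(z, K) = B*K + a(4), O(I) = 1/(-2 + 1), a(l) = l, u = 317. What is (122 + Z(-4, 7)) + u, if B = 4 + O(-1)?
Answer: 464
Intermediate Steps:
O(I) = -1 (O(I) = 1/(-1) = -1)
B = 3 (B = 4 - 1 = 3)
Z(z, K) = 4 + 3*K (Z(z, K) = 3*K + 4 = 4 + 3*K)
(122 + Z(-4, 7)) + u = (122 + (4 + 3*7)) + 317 = (122 + (4 + 21)) + 317 = (122 + 25) + 317 = 147 + 317 = 464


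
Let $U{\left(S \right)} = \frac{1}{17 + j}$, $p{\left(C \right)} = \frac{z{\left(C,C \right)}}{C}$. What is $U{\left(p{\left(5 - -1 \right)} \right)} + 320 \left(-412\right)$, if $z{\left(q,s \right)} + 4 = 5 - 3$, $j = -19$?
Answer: $- \frac{263681}{2} \approx -1.3184 \cdot 10^{5}$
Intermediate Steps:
$z{\left(q,s \right)} = -2$ ($z{\left(q,s \right)} = -4 + \left(5 - 3\right) = -4 + 2 = -2$)
$p{\left(C \right)} = - \frac{2}{C}$
$U{\left(S \right)} = - \frac{1}{2}$ ($U{\left(S \right)} = \frac{1}{17 - 19} = \frac{1}{-2} = - \frac{1}{2}$)
$U{\left(p{\left(5 - -1 \right)} \right)} + 320 \left(-412\right) = - \frac{1}{2} + 320 \left(-412\right) = - \frac{1}{2} - 131840 = - \frac{263681}{2}$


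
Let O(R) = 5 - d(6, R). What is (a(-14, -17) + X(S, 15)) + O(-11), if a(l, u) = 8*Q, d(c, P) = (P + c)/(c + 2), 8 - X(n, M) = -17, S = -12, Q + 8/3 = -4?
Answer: -545/24 ≈ -22.708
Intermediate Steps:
Q = -20/3 (Q = -8/3 - 4 = -20/3 ≈ -6.6667)
X(n, M) = 25 (X(n, M) = 8 - 1*(-17) = 8 + 17 = 25)
d(c, P) = (P + c)/(2 + c)
a(l, u) = -160/3 (a(l, u) = 8*(-20/3) = -160/3)
O(R) = 17/4 - R/8 (O(R) = 5 - (R + 6)/(2 + 6) = 5 - (6 + R)/8 = 5 - (3/4 + R/8) = 5 + (-3/4 - R/8) = 17/4 - R/8)
(a(-14, -17) + X(S, 15)) + O(-11) = (-160/3 + 25) + (17/4 - 1/8*(-11)) = -85/3 + (17/4 + 11/8) = -85/3 + 45/8 = -545/24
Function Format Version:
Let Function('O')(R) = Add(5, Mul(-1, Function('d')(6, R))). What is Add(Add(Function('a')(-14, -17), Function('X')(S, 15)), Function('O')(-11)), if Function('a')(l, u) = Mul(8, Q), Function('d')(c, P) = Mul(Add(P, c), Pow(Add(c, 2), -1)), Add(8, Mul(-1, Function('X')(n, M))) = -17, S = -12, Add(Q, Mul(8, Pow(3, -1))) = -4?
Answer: Rational(-545, 24) ≈ -22.708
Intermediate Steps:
Q = Rational(-20, 3) (Q = Add(Rational(-8, 3), -4) = Rational(-20, 3) ≈ -6.6667)
Function('X')(n, M) = 25 (Function('X')(n, M) = Add(8, Mul(-1, -17)) = Add(8, 17) = 25)
Function('d')(c, P) = Mul(Pow(Add(2, c), -1), Add(P, c)) (Function('d')(c, P) = Mul(Add(P, c), Pow(Add(2, c), -1)) = Mul(Pow(Add(2, c), -1), Add(P, c)))
Function('a')(l, u) = Rational(-160, 3) (Function('a')(l, u) = Mul(8, Rational(-20, 3)) = Rational(-160, 3))
Function('O')(R) = Add(Rational(17, 4), Mul(Rational(-1, 8), R)) (Function('O')(R) = Add(5, Mul(-1, Mul(Pow(Add(2, 6), -1), Add(R, 6)))) = Add(5, Mul(-1, Mul(Pow(8, -1), Add(6, R)))) = Add(5, Mul(-1, Mul(Rational(1, 8), Add(6, R)))) = Add(5, Mul(-1, Add(Rational(3, 4), Mul(Rational(1, 8), R)))) = Add(5, Add(Rational(-3, 4), Mul(Rational(-1, 8), R))) = Add(Rational(17, 4), Mul(Rational(-1, 8), R)))
Add(Add(Function('a')(-14, -17), Function('X')(S, 15)), Function('O')(-11)) = Add(Add(Rational(-160, 3), 25), Add(Rational(17, 4), Mul(Rational(-1, 8), -11))) = Add(Rational(-85, 3), Add(Rational(17, 4), Rational(11, 8))) = Add(Rational(-85, 3), Rational(45, 8)) = Rational(-545, 24)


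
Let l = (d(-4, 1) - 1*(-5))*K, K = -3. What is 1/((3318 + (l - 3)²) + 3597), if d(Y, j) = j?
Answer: 1/7356 ≈ 0.00013594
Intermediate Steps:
l = -18 (l = (1 - 1*(-5))*(-3) = (1 + 5)*(-3) = 6*(-3) = -18)
1/((3318 + (l - 3)²) + 3597) = 1/((3318 + (-18 - 3)²) + 3597) = 1/((3318 + (-21)²) + 3597) = 1/((3318 + 441) + 3597) = 1/(3759 + 3597) = 1/7356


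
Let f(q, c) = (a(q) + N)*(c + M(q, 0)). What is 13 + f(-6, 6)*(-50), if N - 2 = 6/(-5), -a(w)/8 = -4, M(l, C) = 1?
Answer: -11467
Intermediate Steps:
a(w) = 32 (a(w) = -8*(-4) = 32)
N = ⅘ (N = 2 + 6/(-5) = 2 + 6*(-⅕) = 2 - 6/5 = ⅘ ≈ 0.80000)
f(q, c) = 164/5 + 164*c/5 (f(q, c) = (32 + ⅘)*(c + 1) = 164*(1 + c)/5 = 164/5 + 164*c/5)
13 + f(-6, 6)*(-50) = 13 + (164/5 + (164/5)*6)*(-50) = 13 + (164/5 + 984/5)*(-50) = 13 + (1148/5)*(-50) = 13 - 11480 = -11467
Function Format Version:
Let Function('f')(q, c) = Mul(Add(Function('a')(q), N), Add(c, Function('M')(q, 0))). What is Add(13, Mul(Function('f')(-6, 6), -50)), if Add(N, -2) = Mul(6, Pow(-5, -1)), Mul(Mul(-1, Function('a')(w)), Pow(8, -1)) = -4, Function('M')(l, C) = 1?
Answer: -11467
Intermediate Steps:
Function('a')(w) = 32 (Function('a')(w) = Mul(-8, -4) = 32)
N = Rational(4, 5) (N = Add(2, Mul(6, Pow(-5, -1))) = Add(2, Mul(6, Rational(-1, 5))) = Add(2, Rational(-6, 5)) = Rational(4, 5) ≈ 0.80000)
Function('f')(q, c) = Add(Rational(164, 5), Mul(Rational(164, 5), c)) (Function('f')(q, c) = Mul(Add(32, Rational(4, 5)), Add(c, 1)) = Mul(Rational(164, 5), Add(1, c)) = Add(Rational(164, 5), Mul(Rational(164, 5), c)))
Add(13, Mul(Function('f')(-6, 6), -50)) = Add(13, Mul(Add(Rational(164, 5), Mul(Rational(164, 5), 6)), -50)) = Add(13, Mul(Add(Rational(164, 5), Rational(984, 5)), -50)) = Add(13, Mul(Rational(1148, 5), -50)) = Add(13, -11480) = -11467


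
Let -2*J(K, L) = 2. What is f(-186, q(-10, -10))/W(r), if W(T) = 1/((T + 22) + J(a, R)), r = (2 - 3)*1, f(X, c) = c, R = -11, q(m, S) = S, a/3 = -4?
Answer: -200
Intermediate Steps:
a = -12 (a = 3*(-4) = -12)
J(K, L) = -1 (J(K, L) = -1/2*2 = -1)
r = -1 (r = -1*1 = -1)
W(T) = 1/(21 + T) (W(T) = 1/((T + 22) - 1) = 1/((22 + T) - 1) = 1/(21 + T))
f(-186, q(-10, -10))/W(r) = -10/(1/(21 - 1)) = -10/(1/20) = -10/1/20 = -10*20 = -200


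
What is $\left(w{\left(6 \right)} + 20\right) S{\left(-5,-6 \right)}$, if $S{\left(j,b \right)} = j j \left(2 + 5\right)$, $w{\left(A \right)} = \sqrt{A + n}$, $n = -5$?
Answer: $3675$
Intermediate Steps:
$w{\left(A \right)} = \sqrt{-5 + A}$ ($w{\left(A \right)} = \sqrt{A - 5} = \sqrt{-5 + A}$)
$S{\left(j,b \right)} = 7 j^{2}$ ($S{\left(j,b \right)} = j^{2} \cdot 7 = 7 j^{2}$)
$\left(w{\left(6 \right)} + 20\right) S{\left(-5,-6 \right)} = \left(\sqrt{-5 + 6} + 20\right) 7 \left(-5\right)^{2} = \left(\sqrt{1} + 20\right) 7 \cdot 25 = \left(1 + 20\right) 175 = 21 \cdot 175 = 3675$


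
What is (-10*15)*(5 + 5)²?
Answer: -15000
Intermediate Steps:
(-10*15)*(5 + 5)² = -150*10² = -150*100 = -15000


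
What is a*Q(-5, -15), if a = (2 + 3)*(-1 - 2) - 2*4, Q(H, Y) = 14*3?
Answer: -966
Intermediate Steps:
Q(H, Y) = 42
a = -23 (a = 5*(-3) - 8 = -15 - 8 = -23)
a*Q(-5, -15) = -23*42 = -966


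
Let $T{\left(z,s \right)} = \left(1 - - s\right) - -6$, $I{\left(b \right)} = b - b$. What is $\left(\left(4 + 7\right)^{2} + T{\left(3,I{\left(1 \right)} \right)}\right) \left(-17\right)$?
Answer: $-2176$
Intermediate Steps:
$I{\left(b \right)} = 0$
$T{\left(z,s \right)} = 7 + s$ ($T{\left(z,s \right)} = \left(1 + s\right) + 6 = 7 + s$)
$\left(\left(4 + 7\right)^{2} + T{\left(3,I{\left(1 \right)} \right)}\right) \left(-17\right) = \left(\left(4 + 7\right)^{2} + \left(7 + 0\right)\right) \left(-17\right) = \left(11^{2} + 7\right) \left(-17\right) = \left(121 + 7\right) \left(-17\right) = 128 \left(-17\right) = -2176$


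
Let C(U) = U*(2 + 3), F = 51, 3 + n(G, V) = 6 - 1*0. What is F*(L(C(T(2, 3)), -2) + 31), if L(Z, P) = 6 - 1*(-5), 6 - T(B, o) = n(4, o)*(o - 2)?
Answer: 2142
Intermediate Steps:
n(G, V) = 3 (n(G, V) = -3 + (6 - 1*0) = -3 + (6 + 0) = -3 + 6 = 3)
T(B, o) = 12 - 3*o (T(B, o) = 6 - 3*(o - 2) = 6 - 3*(-2 + o) = 6 - (-6 + 3*o) = 6 + (6 - 3*o) = 12 - 3*o)
C(U) = 5*U (C(U) = U*5 = 5*U)
L(Z, P) = 11 (L(Z, P) = 6 + 5 = 11)
F*(L(C(T(2, 3)), -2) + 31) = 51*(11 + 31) = 51*42 = 2142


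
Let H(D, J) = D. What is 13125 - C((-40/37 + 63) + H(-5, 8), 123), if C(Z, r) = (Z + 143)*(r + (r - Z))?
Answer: -33781287/1369 ≈ -24676.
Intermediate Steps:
C(Z, r) = (143 + Z)*(-Z + 2*r)
13125 - C((-40/37 + 63) + H(-5, 8), 123) = 13125 - (-((-40/37 + 63) - 5)² - 143*((-40/37 + 63) - 5) + 286*123 + 2*((-40/37 + 63) - 5)*123) = 13125 - (-((-40*1/37 + 63) - 5)² - 143*((-40*1/37 + 63) - 5) + 35178 + 2*((-40*1/37 + 63) - 5)*123) = 13125 - (-((-40/37 + 63) - 5)² - 143*((-40/37 + 63) - 5) + 35178 + 2*((-40/37 + 63) - 5)*123) = 13125 - (-(2291/37 - 5)² - 143*(2291/37 - 5) + 35178 + 2*(2291/37 - 5)*123) = 13125 - (-(2106/37)² - 143*2106/37 + 35178 + 2*(2106/37)*123) = 13125 - (-1*4435236/1369 - 301158/37 + 35178 + 518076/37) = 13125 - (-4435236/1369 - 301158/37 + 35178 + 518076/37) = 13125 - 1*51749412/1369 = 13125 - 51749412/1369 = -33781287/1369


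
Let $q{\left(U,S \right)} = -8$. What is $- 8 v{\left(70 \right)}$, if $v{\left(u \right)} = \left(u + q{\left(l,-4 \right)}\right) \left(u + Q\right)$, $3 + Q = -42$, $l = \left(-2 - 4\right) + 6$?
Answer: $-12400$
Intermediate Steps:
$l = 0$ ($l = -6 + 6 = 0$)
$Q = -45$ ($Q = -3 - 42 = -45$)
$v{\left(u \right)} = \left(-45 + u\right) \left(-8 + u\right)$ ($v{\left(u \right)} = \left(u - 8\right) \left(u - 45\right) = \left(-8 + u\right) \left(-45 + u\right) = \left(-45 + u\right) \left(-8 + u\right)$)
$- 8 v{\left(70 \right)} = - 8 \left(360 + 70^{2} - 3710\right) = - 8 \left(360 + 4900 - 3710\right) = \left(-8\right) 1550 = -12400$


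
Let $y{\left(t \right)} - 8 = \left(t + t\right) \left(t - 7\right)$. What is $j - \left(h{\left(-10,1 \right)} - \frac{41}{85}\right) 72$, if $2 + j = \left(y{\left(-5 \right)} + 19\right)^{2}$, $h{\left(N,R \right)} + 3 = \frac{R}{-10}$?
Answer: $\frac{1858519}{85} \approx 21865.0$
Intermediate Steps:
$y{\left(t \right)} = 8 + 2 t \left(-7 + t\right)$ ($y{\left(t \right)} = 8 + \left(t + t\right) \left(t - 7\right) = 8 + 2 t \left(-7 + t\right)$)
$h{\left(N,R \right)} = -3 - \frac{R}{10}$ ($h{\left(N,R \right)} = -3 + \frac{R}{-10} = -3 + R \left(- \frac{1}{10}\right) = -3 - \frac{R}{10}$)
$j = 21607$ ($j = -2 + \left(\left(8 - -70 + 2 \left(-5\right)^{2}\right) + 19\right)^{2} = -2 + \left(\left(8 + 70 + 2 \cdot 25\right) + 19\right)^{2} = -2 + \left(\left(8 + 70 + 50\right) + 19\right)^{2} = -2 + \left(128 + 19\right)^{2} = -2 + 147^{2} = -2 + 21609 = 21607$)
$j - \left(h{\left(-10,1 \right)} - \frac{41}{85}\right) 72 = 21607 - \left(\left(-3 - \frac{1}{10}\right) - \frac{41}{85}\right) 72 = 21607 - \left(- \frac{31}{10} - \frac{41}{85}\right) 72 = 21607 - \left(- \frac{609}{170}\right) 72 = 21607 - - \frac{21924}{85} = 21607 + \frac{21924}{85} = \frac{1858519}{85}$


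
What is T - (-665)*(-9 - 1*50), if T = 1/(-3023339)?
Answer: -118620705666/3023339 ≈ -39235.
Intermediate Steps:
T = -1/3023339 ≈ -3.3076e-7
T - (-665)*(-9 - 1*50) = -1/3023339 - (-665)*(-9 - 1*50) = -1/3023339 - (-665)*(-9 - 50) = -1/3023339 - (-665)*(-59) = -1/3023339 - 1*39235 = -1/3023339 - 39235 = -118620705666/3023339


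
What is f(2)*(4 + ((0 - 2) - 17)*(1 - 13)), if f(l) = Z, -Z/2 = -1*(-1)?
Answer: -464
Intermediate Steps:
Z = -2 (Z = -(-2)*(-1) = -2*1 = -2)
f(l) = -2
f(2)*(4 + ((0 - 2) - 17)*(1 - 13)) = -2*(4 + ((0 - 2) - 17)*(1 - 13)) = -2*(4 + (-2 - 17)*(-12)) = -2*(4 - 19*(-12)) = -2*(4 + 228) = -2*232 = -464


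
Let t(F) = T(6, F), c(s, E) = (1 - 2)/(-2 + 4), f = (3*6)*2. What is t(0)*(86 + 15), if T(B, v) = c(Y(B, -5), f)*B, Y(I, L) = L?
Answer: -303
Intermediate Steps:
f = 36 (f = 18*2 = 36)
c(s, E) = -½ (c(s, E) = -1/2 = -1*½ = -½)
T(B, v) = -B/2
t(F) = -3 (t(F) = -½*6 = -3)
t(0)*(86 + 15) = -3*(86 + 15) = -3*101 = -303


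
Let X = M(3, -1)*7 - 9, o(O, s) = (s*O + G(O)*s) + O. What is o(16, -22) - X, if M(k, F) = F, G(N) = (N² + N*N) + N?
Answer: -11936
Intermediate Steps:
G(N) = N + 2*N² (G(N) = (N² + N²) + N = 2*N² + N = N + 2*N²)
o(O, s) = O + O*s + O*s*(1 + 2*O) (o(O, s) = (s*O + (O*(1 + 2*O))*s) + O = (O*s + O*s*(1 + 2*O)) + O = O + O*s + O*s*(1 + 2*O))
X = -16 (X = -1*7 - 9 = -7 - 9 = -16)
o(16, -22) - X = 16*(1 - 22 - 22*(1 + 2*16)) - 1*(-16) = 16*(1 - 22 - 22*(1 + 32)) + 16 = 16*(1 - 22 - 22*33) + 16 = 16*(1 - 22 - 726) + 16 = 16*(-747) + 16 = -11952 + 16 = -11936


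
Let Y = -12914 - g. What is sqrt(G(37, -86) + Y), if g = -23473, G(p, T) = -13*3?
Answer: 2*sqrt(2630) ≈ 102.57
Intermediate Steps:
G(p, T) = -39
Y = 10559 (Y = -12914 - 1*(-23473) = -12914 + 23473 = 10559)
sqrt(G(37, -86) + Y) = sqrt(-39 + 10559) = sqrt(10520) = 2*sqrt(2630)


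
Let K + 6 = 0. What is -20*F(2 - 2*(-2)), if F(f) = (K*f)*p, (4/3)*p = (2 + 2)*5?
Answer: 10800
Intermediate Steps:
K = -6 (K = -6 + 0 = -6)
p = 15 (p = 3*((2 + 2)*5)/4 = 3*(4*5)/4 = (¾)*20 = 15)
F(f) = -90*f (F(f) = -6*f*15 = -90*f)
-20*F(2 - 2*(-2)) = -(-1800)*(2 - 2*(-2)) = -(-1800)*(2 + 4) = -(-1800)*6 = -20*(-540) = 10800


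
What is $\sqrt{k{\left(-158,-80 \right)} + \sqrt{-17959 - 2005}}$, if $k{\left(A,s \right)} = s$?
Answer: $\sqrt{-80 + 2 i \sqrt{4991}} \approx 6.4175 + 11.008 i$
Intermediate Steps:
$\sqrt{k{\left(-158,-80 \right)} + \sqrt{-17959 - 2005}} = \sqrt{-80 + \sqrt{-17959 - 2005}} = \sqrt{-80 + \sqrt{-19964}} = \sqrt{-80 + 2 i \sqrt{4991}}$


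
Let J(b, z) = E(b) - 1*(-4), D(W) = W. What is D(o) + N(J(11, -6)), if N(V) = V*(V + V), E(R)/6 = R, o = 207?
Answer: 10007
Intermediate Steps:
E(R) = 6*R
J(b, z) = 4 + 6*b (J(b, z) = 6*b - 1*(-4) = 6*b + 4 = 4 + 6*b)
N(V) = 2*V² (N(V) = V*(2*V) = 2*V²)
D(o) + N(J(11, -6)) = 207 + 2*(4 + 6*11)² = 207 + 2*(4 + 66)² = 207 + 2*70² = 207 + 2*4900 = 207 + 9800 = 10007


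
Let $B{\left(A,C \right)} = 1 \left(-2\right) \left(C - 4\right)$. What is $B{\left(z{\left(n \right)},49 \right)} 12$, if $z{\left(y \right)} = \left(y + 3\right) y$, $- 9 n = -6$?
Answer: $-1080$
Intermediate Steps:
$n = \frac{2}{3}$ ($n = \left(- \frac{1}{9}\right) \left(-6\right) = \frac{2}{3} \approx 0.66667$)
$z{\left(y \right)} = y \left(3 + y\right)$ ($z{\left(y \right)} = \left(3 + y\right) y = y \left(3 + y\right)$)
$B{\left(A,C \right)} = 8 - 2 C$ ($B{\left(A,C \right)} = - 2 \left(-4 + C\right) = 8 - 2 C$)
$B{\left(z{\left(n \right)},49 \right)} 12 = \left(8 - 98\right) 12 = \left(-90\right) 12 = -1080$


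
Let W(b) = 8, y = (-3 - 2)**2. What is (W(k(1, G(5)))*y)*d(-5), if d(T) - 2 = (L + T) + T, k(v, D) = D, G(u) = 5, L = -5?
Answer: -2600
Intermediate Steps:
y = 25 (y = (-5)**2 = 25)
d(T) = -3 + 2*T (d(T) = 2 + ((-5 + T) + T) = 2 + (-5 + 2*T) = -3 + 2*T)
(W(k(1, G(5)))*y)*d(-5) = (8*25)*(-3 + 2*(-5)) = 200*(-3 - 10) = 200*(-13) = -2600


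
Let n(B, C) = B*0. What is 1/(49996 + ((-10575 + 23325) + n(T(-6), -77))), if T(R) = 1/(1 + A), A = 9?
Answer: 1/62746 ≈ 1.5937e-5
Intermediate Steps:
T(R) = 1/10 (T(R) = 1/(1 + 9) = 1/10)
n(B, C) = 0
1/(49996 + ((-10575 + 23325) + n(T(-6), -77))) = 1/(49996 + ((-10575 + 23325) + 0)) = 1/(49996 + (12750 + 0)) = 1/(49996 + 12750) = 1/62746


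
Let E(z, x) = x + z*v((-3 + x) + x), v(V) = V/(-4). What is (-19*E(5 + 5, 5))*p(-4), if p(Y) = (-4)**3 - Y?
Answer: -14250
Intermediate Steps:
v(V) = -V/4 (v(V) = V*(-1/4) = -V/4)
p(Y) = -64 - Y
E(z, x) = x + z*(3/4 - x/2) (E(z, x) = x + z*(-((-3 + x) + x)/4) = x + z*(-(-3 + 2*x)/4) = x + z*(3/4 - x/2))
(-19*E(5 + 5, 5))*p(-4) = (-19*(5 + (5 + 5)*(3 - 2*5)/4))*(-64 - 1*(-4)) = (-19*(5 + (1/4)*10*(3 - 10)))*(-64 + 4) = -19*(5 + (1/4)*10*(-7))*(-60) = -19*(5 - 35/2)*(-60) = -19*(-25/2)*(-60) = (475/2)*(-60) = -14250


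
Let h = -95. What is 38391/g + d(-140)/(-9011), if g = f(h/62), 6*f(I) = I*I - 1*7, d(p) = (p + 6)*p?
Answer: -886569516816/17904857 ≈ -49516.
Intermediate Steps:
d(p) = p*(6 + p) (d(p) = (6 + p)*p = p*(6 + p))
f(I) = -7/6 + I**2/6 (f(I) = (I*I - 1*7)/6 = (I**2 - 7)/6 = (-7 + I**2)/6 = -7/6 + I**2/6)
g = -5961/7688 (g = -7/6 + (-95/62)**2/6 = -7/6 + (1/6)*(9025/3844) = -7/6 + 9025/23064 = -5961/7688 ≈ -0.77536)
38391/g + d(-140)/(-9011) = 38391/(-5961/7688) - 140*(6 - 140)/(-9011) = 38391*(-7688/5961) - 140*(-134)*(-1/9011) = -98383336/1987 + 18760*(-1/9011) = -98383336/1987 - 18760/9011 = -886569516816/17904857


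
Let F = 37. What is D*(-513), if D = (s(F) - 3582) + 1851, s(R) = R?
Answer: 869022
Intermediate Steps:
D = -1694 (D = (37 - 3582) + 1851 = -3545 + 1851 = -1694)
D*(-513) = -1694*(-513) = 869022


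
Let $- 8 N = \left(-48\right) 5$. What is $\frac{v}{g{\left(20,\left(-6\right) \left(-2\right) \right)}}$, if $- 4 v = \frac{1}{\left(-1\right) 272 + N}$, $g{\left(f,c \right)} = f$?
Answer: $\frac{1}{19360} \approx 5.1653 \cdot 10^{-5}$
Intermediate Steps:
$N = 30$ ($N = - \frac{\left(-48\right) 5}{8} = \left(- \frac{1}{8}\right) \left(-240\right) = 30$)
$v = \frac{1}{968}$ ($v = - \frac{1}{4 \left(\left(-1\right) 272 + 30\right)} = - \frac{1}{4 \left(-272 + 30\right)} = - \frac{1}{4 \left(-242\right)} = \left(- \frac{1}{4}\right) \left(- \frac{1}{242}\right) = \frac{1}{968} \approx 0.0010331$)
$\frac{v}{g{\left(20,\left(-6\right) \left(-2\right) \right)}} = \frac{1}{968 \cdot 20} = \frac{1}{968} \cdot \frac{1}{20} = \frac{1}{19360}$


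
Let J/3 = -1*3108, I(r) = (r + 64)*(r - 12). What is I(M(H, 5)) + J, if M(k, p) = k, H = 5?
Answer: -9807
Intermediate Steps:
I(r) = (-12 + r)*(64 + r) (I(r) = (64 + r)*(-12 + r) = (-12 + r)*(64 + r))
J = -9324 (J = 3*(-1*3108) = 3*(-3108) = -9324)
I(M(H, 5)) + J = (-768 + 5² + 52*5) - 9324 = (-768 + 25 + 260) - 9324 = -483 - 9324 = -9807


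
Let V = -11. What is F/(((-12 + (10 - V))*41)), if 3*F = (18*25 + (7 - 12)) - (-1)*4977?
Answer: 5422/1107 ≈ 4.8979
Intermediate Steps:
F = 5422/3 (F = ((18*25 + (7 - 12)) - (-1)*4977)/3 = ((450 - 5) - 1*(-4977))/3 = (445 + 4977)/3 = (⅓)*5422 = 5422/3 ≈ 1807.3)
F/(((-12 + (10 - V))*41)) = 5422/(3*(((-12 + (10 - 1*(-11)))*41))) = 5422/(3*(((-12 + (10 + 11))*41))) = 5422/(3*(((-12 + 21)*41))) = 5422/(3*((9*41))) = (5422/3)/369 = (5422/3)*(1/369) = 5422/1107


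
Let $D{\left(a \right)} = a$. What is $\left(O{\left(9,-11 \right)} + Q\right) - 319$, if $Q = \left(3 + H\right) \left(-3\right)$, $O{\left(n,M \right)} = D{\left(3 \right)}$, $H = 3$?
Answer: $-334$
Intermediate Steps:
$O{\left(n,M \right)} = 3$
$Q = -18$ ($Q = \left(3 + 3\right) \left(-3\right) = 6 \left(-3\right) = -18$)
$\left(O{\left(9,-11 \right)} + Q\right) - 319 = \left(3 - 18\right) - 319 = -15 - 319 = -334$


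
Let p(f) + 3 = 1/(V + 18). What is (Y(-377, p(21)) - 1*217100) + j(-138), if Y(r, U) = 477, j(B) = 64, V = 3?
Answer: -216559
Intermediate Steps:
p(f) = -62/21 (p(f) = -3 + 1/(3 + 18) = -3 + 1/21 = -62/21)
(Y(-377, p(21)) - 1*217100) + j(-138) = (477 - 1*217100) + 64 = (477 - 217100) + 64 = -216623 + 64 = -216559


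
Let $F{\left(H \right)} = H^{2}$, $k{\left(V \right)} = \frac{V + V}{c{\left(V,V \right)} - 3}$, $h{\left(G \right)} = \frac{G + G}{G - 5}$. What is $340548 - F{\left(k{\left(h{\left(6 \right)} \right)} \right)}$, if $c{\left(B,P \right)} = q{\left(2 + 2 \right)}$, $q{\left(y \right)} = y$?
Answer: $339972$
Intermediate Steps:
$c{\left(B,P \right)} = 4$ ($c{\left(B,P \right)} = 2 + 2 = 4$)
$h{\left(G \right)} = \frac{2 G}{-5 + G}$
$k{\left(V \right)} = 2 V$ ($k{\left(V \right)} = \frac{V + V}{4 - 3} = \frac{2 V}{1} = 2 V 1 = 2 V$)
$340548 - F{\left(k{\left(h{\left(6 \right)} \right)} \right)} = 340548 - \left(2 \cdot 2 \cdot 6 \frac{1}{-5 + 6}\right)^{2} = 340548 - \left(2 \cdot 2 \cdot 6 \cdot 1^{-1}\right)^{2} = 340548 - \left(2 \cdot 2 \cdot 6 \cdot 1\right)^{2} = 340548 - \left(2 \cdot 12\right)^{2} = 340548 - 24^{2} = 340548 - 576 = 339972$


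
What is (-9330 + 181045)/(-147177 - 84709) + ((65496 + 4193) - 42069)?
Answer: 6404519605/231886 ≈ 27619.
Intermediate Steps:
(-9330 + 181045)/(-147177 - 84709) + ((65496 + 4193) - 42069) = 171715/(-231886) + (69689 - 42069) = 171715*(-1/231886) + 27620 = -171715/231886 + 27620 = 6404519605/231886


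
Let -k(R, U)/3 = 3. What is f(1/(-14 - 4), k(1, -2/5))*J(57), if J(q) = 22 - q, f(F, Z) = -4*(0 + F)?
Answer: -70/9 ≈ -7.7778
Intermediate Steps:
k(R, U) = -9 (k(R, U) = -3*3 = -9)
f(F, Z) = -4*F
f(1/(-14 - 4), k(1, -2/5))*J(57) = (-4/(-14 - 4))*(22 - 1*57) = (-4/(-18))*(22 - 57) = -4*(-1/18)*(-35) = (2/9)*(-35) = -70/9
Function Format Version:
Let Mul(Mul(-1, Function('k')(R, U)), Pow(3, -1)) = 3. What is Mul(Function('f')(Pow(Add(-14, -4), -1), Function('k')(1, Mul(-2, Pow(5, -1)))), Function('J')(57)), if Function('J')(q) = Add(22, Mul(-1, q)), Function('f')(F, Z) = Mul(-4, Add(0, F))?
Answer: Rational(-70, 9) ≈ -7.7778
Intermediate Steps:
Function('k')(R, U) = -9 (Function('k')(R, U) = Mul(-3, 3) = -9)
Function('f')(F, Z) = Mul(-4, F)
Mul(Function('f')(Pow(Add(-14, -4), -1), Function('k')(1, Mul(-2, Pow(5, -1)))), Function('J')(57)) = Mul(Mul(-4, Pow(Add(-14, -4), -1)), Add(22, Mul(-1, 57))) = Mul(Mul(-4, Pow(-18, -1)), Add(22, -57)) = Mul(Mul(-4, Rational(-1, 18)), -35) = Mul(Rational(2, 9), -35) = Rational(-70, 9)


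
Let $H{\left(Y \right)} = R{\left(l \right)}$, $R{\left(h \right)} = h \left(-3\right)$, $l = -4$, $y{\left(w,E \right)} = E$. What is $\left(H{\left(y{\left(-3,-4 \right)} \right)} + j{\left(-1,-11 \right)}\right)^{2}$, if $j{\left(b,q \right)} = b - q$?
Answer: $484$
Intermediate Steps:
$R{\left(h \right)} = - 3 h$
$H{\left(Y \right)} = 12$ ($H{\left(Y \right)} = \left(-3\right) \left(-4\right) = 12$)
$\left(H{\left(y{\left(-3,-4 \right)} \right)} + j{\left(-1,-11 \right)}\right)^{2} = \left(12 - -10\right)^{2} = \left(12 + \left(-1 + 11\right)\right)^{2} = \left(12 + 10\right)^{2} = 22^{2} = 484$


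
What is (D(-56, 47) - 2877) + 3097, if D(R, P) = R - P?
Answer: 117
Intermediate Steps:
(D(-56, 47) - 2877) + 3097 = ((-56 - 1*47) - 2877) + 3097 = ((-56 - 47) - 2877) + 3097 = (-103 - 2877) + 3097 = -2980 + 3097 = 117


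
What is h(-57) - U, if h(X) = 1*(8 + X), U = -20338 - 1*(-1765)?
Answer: 18524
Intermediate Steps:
U = -18573 (U = -20338 + 1765 = -18573)
h(X) = 8 + X
h(-57) - U = (8 - 57) - 1*(-18573) = -49 + 18573 = 18524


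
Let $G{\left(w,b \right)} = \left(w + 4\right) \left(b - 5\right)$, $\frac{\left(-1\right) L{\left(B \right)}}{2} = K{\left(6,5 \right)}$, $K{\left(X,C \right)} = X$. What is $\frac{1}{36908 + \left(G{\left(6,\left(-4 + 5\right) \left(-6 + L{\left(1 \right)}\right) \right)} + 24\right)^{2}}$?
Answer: $\frac{1}{79344} \approx 1.2603 \cdot 10^{-5}$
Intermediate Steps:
$L{\left(B \right)} = -12$ ($L{\left(B \right)} = \left(-2\right) 6 = -12$)
$G{\left(w,b \right)} = \left(-5 + b\right) \left(4 + w\right)$ ($G{\left(w,b \right)} = \left(4 + w\right) \left(-5 + b\right) = \left(-5 + b\right) \left(4 + w\right)$)
$\frac{1}{36908 + \left(G{\left(6,\left(-4 + 5\right) \left(-6 + L{\left(1 \right)}\right) \right)} + 24\right)^{2}} = \frac{1}{36908 + \left(\left(-20 - 30 + 4 \left(-4 + 5\right) \left(-6 - 12\right) + \left(-4 + 5\right) \left(-6 - 12\right) 6\right) + 24\right)^{2}} = \frac{1}{36908 + \left(\left(-20 - 30 + 4 \cdot 1 \left(-18\right) + 1 \left(-18\right) 6\right) + 24\right)^{2}} = \frac{1}{36908 + \left(\left(-20 - 30 + 4 \left(-18\right) - 108\right) + 24\right)^{2}} = \frac{1}{36908 + \left(\left(-20 - 30 - 72 - 108\right) + 24\right)^{2}} = \frac{1}{36908 + \left(-230 + 24\right)^{2}} = \frac{1}{36908 + \left(-206\right)^{2}} = \frac{1}{36908 + 42436} = \frac{1}{79344}$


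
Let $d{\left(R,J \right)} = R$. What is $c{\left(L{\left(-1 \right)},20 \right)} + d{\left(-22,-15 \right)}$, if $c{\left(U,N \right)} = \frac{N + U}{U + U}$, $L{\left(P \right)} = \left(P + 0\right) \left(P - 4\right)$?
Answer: $- \frac{39}{2} \approx -19.5$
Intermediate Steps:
$L{\left(P \right)} = P \left(-4 + P\right)$
$c{\left(U,N \right)} = \frac{N + U}{2 U}$
$c{\left(L{\left(-1 \right)},20 \right)} + d{\left(-22,-15 \right)} = \frac{20 - \left(-4 - 1\right)}{2 \left(- (-4 - 1)\right)} - 22 = \frac{20 - -5}{2 \left(\left(-1\right) \left(-5\right)\right)} - 22 = \frac{20 + 5}{2 \cdot 5} - 22 = \frac{1}{2} \cdot \frac{1}{5} \cdot 25 - 22 = \frac{5}{2} - 22 = - \frac{39}{2}$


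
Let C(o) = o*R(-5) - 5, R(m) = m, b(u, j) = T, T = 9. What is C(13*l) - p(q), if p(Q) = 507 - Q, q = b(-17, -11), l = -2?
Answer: -373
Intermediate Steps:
b(u, j) = 9
q = 9
C(o) = -5 - 5*o (C(o) = o*(-5) - 5 = -5*o - 5 = -5 - 5*o)
C(13*l) - p(q) = (-5 - 65*(-2)) - (507 - 1*9) = (-5 - 5*(-26)) - (507 - 9) = (-5 + 130) - 1*498 = 125 - 498 = -373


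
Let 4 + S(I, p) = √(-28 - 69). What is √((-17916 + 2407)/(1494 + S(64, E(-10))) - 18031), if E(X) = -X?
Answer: √13*√((-2067823 - 1387*I*√97)/(1490 + I*√97)) ≈ 0.0002561 + 134.32*I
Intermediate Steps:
S(I, p) = -4 + I*√97 (S(I, p) = -4 + √(-28 - 69) = -4 + √(-97) = -4 + I*√97)
√((-17916 + 2407)/(1494 + S(64, E(-10))) - 18031) = √((-17916 + 2407)/(1494 + (-4 + I*√97)) - 18031) = √(-15509/(1490 + I*√97) - 18031) = √(-18031 - 15509/(1490 + I*√97))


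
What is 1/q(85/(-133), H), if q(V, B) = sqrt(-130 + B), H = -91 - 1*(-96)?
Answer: -I*sqrt(5)/25 ≈ -0.089443*I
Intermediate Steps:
H = 5 (H = -91 + 96 = 5)
1/q(85/(-133), H) = 1/(sqrt(-130 + 5)) = 1/(sqrt(-125)) = 1/(5*I*sqrt(5)) = -I*sqrt(5)/25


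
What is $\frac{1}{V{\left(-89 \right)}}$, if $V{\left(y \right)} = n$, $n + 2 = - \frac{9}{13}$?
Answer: $- \frac{13}{35} \approx -0.37143$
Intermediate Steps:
$n = - \frac{35}{13}$ ($n = -2 - \frac{9}{13} = - \frac{35}{13} \approx -2.6923$)
$V{\left(y \right)} = - \frac{35}{13}$
$\frac{1}{V{\left(-89 \right)}} = \frac{1}{- \frac{35}{13}} = - \frac{13}{35}$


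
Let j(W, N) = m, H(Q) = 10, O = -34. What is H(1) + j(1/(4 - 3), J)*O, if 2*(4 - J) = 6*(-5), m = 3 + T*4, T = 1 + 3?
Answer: -636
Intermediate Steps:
T = 4
m = 19 (m = 3 + 4*4 = 3 + 16 = 19)
J = 19 (J = 4 - 3*(-5) = 4 - 1/2*(-30) = 4 + 15 = 19)
j(W, N) = 19
H(1) + j(1/(4 - 3), J)*O = 10 + 19*(-34) = 10 - 646 = -636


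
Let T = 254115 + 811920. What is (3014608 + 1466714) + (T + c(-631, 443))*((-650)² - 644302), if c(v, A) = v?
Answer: -236304256686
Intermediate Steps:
T = 1066035
(3014608 + 1466714) + (T + c(-631, 443))*((-650)² - 644302) = (3014608 + 1466714) + (1066035 - 631)*((-650)² - 644302) = 4481322 + 1065404*(422500 - 644302) = 4481322 + 1065404*(-221802) = 4481322 - 236308738008 = -236304256686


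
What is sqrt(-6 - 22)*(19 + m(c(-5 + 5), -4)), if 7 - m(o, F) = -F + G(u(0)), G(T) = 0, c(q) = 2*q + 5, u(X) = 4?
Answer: 44*I*sqrt(7) ≈ 116.41*I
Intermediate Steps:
c(q) = 5 + 2*q
m(o, F) = 7 + F (m(o, F) = 7 - (-F + 0) = 7 - (-1)*F = 7 + F)
sqrt(-6 - 22)*(19 + m(c(-5 + 5), -4)) = sqrt(-6 - 22)*(19 + (7 - 4)) = sqrt(-28)*(19 + 3) = (2*I*sqrt(7))*22 = 44*I*sqrt(7)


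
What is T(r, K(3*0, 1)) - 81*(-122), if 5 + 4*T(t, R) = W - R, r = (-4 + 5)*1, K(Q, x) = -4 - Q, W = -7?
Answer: 9880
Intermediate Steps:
r = 1 (r = 1*1 = 1)
T(t, R) = -3 - R/4 (T(t, R) = -5/4 + (-7 - R)/4 = -5/4 + (-7/4 - R/4) = -3 - R/4)
T(r, K(3*0, 1)) - 81*(-122) = (-3 - (-4 - 3*0)/4) - 81*(-122) = (-3 - (-4 - 1*0)/4) + 9882 = (-3 - (-4 + 0)/4) + 9882 = (-3 - ¼*(-4)) + 9882 = (-3 + 1) + 9882 = -2 + 9882 = 9880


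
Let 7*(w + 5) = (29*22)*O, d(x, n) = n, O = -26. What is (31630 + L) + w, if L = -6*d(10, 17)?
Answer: 204073/7 ≈ 29153.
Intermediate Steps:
L = -102 (L = -6*17 = -102)
w = -16623/7 (w = -5 + ((29*22)*(-26))/7 = -5 + (638*(-26))/7 = -5 + (1/7)*(-16588) = -5 - 16588/7 = -16623/7 ≈ -2374.7)
(31630 + L) + w = (31630 - 102) - 16623/7 = 31528 - 16623/7 = 204073/7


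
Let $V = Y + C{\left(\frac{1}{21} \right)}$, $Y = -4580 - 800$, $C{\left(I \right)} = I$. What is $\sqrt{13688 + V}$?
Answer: $\frac{\sqrt{3663849}}{21} \approx 91.148$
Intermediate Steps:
$Y = -5380$
$V = - \frac{112979}{21}$ ($V = -5380 + \frac{1}{21} = - \frac{112979}{21} \approx -5380.0$)
$\sqrt{13688 + V} = \sqrt{13688 - \frac{112979}{21}} = \sqrt{\frac{174469}{21}} = \frac{\sqrt{3663849}}{21}$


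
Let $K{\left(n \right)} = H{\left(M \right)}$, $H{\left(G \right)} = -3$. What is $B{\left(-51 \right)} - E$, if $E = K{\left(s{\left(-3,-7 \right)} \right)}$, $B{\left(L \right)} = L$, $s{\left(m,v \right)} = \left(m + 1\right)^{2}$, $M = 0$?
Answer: $-48$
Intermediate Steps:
$s{\left(m,v \right)} = \left(1 + m\right)^{2}$
$K{\left(n \right)} = -3$
$E = -3$
$B{\left(-51 \right)} - E = -51 - -3 = -51 + 3 = -48$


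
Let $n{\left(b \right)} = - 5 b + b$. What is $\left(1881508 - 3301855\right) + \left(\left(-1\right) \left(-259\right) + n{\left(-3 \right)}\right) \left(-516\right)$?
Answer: $-1560183$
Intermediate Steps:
$n{\left(b \right)} = - 4 b$
$\left(1881508 - 3301855\right) + \left(\left(-1\right) \left(-259\right) + n{\left(-3 \right)}\right) \left(-516\right) = \left(1881508 - 3301855\right) + \left(\left(-1\right) \left(-259\right) - -12\right) \left(-516\right) = -1420347 + \left(259 + 12\right) \left(-516\right) = -1420347 + 271 \left(-516\right) = -1420347 - 139836 = -1560183$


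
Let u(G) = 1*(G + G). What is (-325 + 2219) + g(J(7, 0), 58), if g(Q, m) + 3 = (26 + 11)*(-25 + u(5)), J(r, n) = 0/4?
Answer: 1336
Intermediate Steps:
u(G) = 2*G (u(G) = 1*(2*G) = 2*G)
J(r, n) = 0 (J(r, n) = 0*(¼) = 0)
g(Q, m) = -558 (g(Q, m) = -3 + (26 + 11)*(-25 + 2*5) = -3 + 37*(-25 + 10) = -3 + 37*(-15) = -3 - 555 = -558)
(-325 + 2219) + g(J(7, 0), 58) = (-325 + 2219) - 558 = 1894 - 558 = 1336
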